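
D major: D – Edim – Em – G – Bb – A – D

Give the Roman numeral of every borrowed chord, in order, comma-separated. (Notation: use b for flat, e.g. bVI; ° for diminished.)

In D major the diatonic chords are D, Em, F#m, G, A, Bm, C#dim. Of the given chords, D, Em, G and A are diatonic. Edim (E–G–Bb) doesn't fit — on degree 2 D major would have Em (ii). Edim is the degree-2 chord of D minor, so it is the borrowed ii°. Bb (Bb–D–F) doesn't fit — on degree 6 D major would have Bm (vi). Bb is the degree-6 chord of D minor, so it is the borrowed bVI.

ii°, bVI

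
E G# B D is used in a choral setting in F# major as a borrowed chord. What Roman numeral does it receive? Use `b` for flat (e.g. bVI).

bVII7

In F# major scale degree 7 is E#; E is its lowered form, from F# minor. E–G#–B–D is a dominant-seventh chord — the form found in F# minor, not the diatonic vii° (E#dim). Borrowed into F# major it is written bVII7.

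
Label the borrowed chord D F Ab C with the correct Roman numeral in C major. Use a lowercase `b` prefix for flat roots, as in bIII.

The root D is the diatonic 2nd degree of C major; the borrowing shows in the chord quality. D–F–Ab–C is a half-diminished-seventh chord — the form found in C minor, not the diatonic ii (Dm). Borrowed into C major it is written iiø7.

iiø7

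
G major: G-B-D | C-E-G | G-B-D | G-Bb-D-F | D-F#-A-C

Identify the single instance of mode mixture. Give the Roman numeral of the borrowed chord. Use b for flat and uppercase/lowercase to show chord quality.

G major has the diatonic set G, Am, Bm, C, D, Em, F#dim. Of the given chords, G–B–D = G, C–E–G = C and D–F#–A–C = D7 are diatonic. G–Bb–D–F is not: scale degree 1 in G major carries G (I). In G minor the chord on that degree is Gm7, so here it functions as i7, borrowed from the parallel minor.

i7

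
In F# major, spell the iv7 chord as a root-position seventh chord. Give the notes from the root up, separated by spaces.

iv7 is built on scale degree 4, which is B in both F# major and its parallel. Building the minor-seventh chord from the parallel minor on B: B–D–F#–A.

B D F# A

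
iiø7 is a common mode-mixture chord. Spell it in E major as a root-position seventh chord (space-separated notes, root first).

F# A C E

The root, F#, is scale degree 2 — the same note in E major and E minor; only the chord quality changes. Building the half-diminished-seventh chord from the parallel minor on F#: F#–A–C–E.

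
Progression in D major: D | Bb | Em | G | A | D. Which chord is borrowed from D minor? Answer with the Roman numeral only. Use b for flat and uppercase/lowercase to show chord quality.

In D major the diatonic chords are D, Em, F#m, G, A, Bm, C#dim. D, Em, G and A all belong to that set. Bb (Bb–D–F) doesn't fit — on degree 6 D major would have Bm (vi). Bb is the degree-6 chord of D minor, so it is the borrowed bVI.

bVI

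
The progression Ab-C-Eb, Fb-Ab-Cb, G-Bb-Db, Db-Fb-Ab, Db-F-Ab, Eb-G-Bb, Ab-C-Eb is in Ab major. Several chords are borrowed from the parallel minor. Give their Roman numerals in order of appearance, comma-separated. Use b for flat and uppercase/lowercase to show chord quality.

bVI, iv

Ab major has the diatonic set Ab, Bbm, Cm, Db, Eb, Fm, Gdim. Ab–C–Eb = Ab, G–Bb–Db = Gdim, Db–F–Ab = Db and Eb–G–Bb = Eb all belong to that set. Fb–Ab–Cb doesn't fit — on degree 6 Ab major would have Fm (vi). Fb is the degree-6 chord of Ab minor, so it is the borrowed bVI. Db–Fb–Ab doesn't fit — on degree 4 Ab major would have Db (IV). Dbm is the degree-4 chord of Ab minor, so it is the borrowed iv.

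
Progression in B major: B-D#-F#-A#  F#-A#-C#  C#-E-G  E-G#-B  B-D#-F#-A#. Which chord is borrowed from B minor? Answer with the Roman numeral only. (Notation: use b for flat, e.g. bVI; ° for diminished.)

B major has the diatonic set B, C#m, D#m, E, F#, G#m, A#dim. Of the given chords, B–D#–F#–A# = Bmaj7, F#–A#–C# = F# and E–G#–B = E are diatonic. C#–E–G is not: scale degree 2 in B major carries C#m (ii). In B minor the chord on that degree is C#dim, so here it functions as ii°, borrowed from the parallel minor.

ii°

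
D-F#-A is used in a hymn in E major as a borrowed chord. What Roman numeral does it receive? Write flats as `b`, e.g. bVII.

bVII

The root D is the lowered 7th scale degree — diatonically E major has D# there. D–F#–A is a major chord — the form found in E minor, not the diatonic vii° (D#dim). Borrowed into E major it is written bVII.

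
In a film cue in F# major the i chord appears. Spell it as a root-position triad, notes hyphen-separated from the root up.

i is built on scale degree 1, which is F# in both F# major and its parallel. Building the minor chord from the parallel minor on F#: F#–A–C#.

F#-A-C#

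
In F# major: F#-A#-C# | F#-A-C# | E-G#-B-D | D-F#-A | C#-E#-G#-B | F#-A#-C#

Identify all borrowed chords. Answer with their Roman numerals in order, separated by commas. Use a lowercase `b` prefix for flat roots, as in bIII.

i, bVII7, bVI

F# major has the diatonic set F#, G#m, A#m, B, C#, D#m, E#dim. F#–A#–C# = F# and C#–E#–G#–B = C#7 both belong to that set. But F#–A–C# is foreign: the diatonic I on degree 1 is F#, whereas F#m comes from F# minor. It is labeled i. E–G#–B–D doesn't fit — on degree 7 F# major would have E#dim (vii°). E7 is the degree-7 chord of F# minor, so it is the borrowed bVII7. D–F#–A is not: scale degree 6 in F# major carries D#m (vi). In F# minor the chord on that degree is D, so here it functions as bVI, borrowed from the parallel minor.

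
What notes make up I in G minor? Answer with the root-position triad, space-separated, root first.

G B D

I is built on scale degree 1, which is G in both G minor and its parallel. In G major the chord on G is G–B–D.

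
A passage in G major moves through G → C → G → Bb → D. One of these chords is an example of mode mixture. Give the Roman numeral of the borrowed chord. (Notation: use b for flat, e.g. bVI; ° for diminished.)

The diatonic triads in G major are G, Am, Bm, C, D, Em, F#dim. G, C and D are all diatonic. Bb (Bb–D–F) is not: scale degree 3 in G major carries Bm (iii). In G minor the chord on that degree is Bb, so here it functions as bIII, borrowed from the parallel minor.

bIII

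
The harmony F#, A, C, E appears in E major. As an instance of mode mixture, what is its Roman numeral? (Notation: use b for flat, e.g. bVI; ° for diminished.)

iiø7

F# is scale degree 2 in E major. F#–A–C–E is a half-diminished-seventh chord — the form found in E minor, not the diatonic ii (F#m). Borrowed into E major it is written iiø7.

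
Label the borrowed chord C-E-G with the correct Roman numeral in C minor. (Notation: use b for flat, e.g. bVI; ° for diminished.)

The root C is the diatonic 1st degree of C minor; the borrowing shows in the chord quality. C–E–G is a major chord — the form found in C major, not the diatonic i (Cm). Borrowed into C minor it is written I.

I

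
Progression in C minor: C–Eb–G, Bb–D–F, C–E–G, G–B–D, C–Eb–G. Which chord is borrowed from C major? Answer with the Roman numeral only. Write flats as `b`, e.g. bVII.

C minor has the diatonic set Cm, Ddim, Eb, Fm, G, Ab, Bb (with V from harmonic minor). C–Eb–G = Cm, Bb–D–F = Bb and G–B–D = G all belong to that set. But C–E–G is foreign: the diatonic i on degree 1 is Cm, whereas C comes from C major. It is labeled I.

I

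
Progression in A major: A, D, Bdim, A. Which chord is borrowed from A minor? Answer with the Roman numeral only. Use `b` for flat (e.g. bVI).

In A major the diatonic chords are A, Bm, C#m, D, E, F#m, G#dim. Of the given chords, A and D are diatonic. Bdim (B–D–F) doesn't fit — on degree 2 A major would have Bm (ii). Bdim is the degree-2 chord of A minor, so it is the borrowed ii°.

ii°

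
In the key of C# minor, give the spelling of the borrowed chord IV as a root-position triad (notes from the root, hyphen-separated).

F#-A#-C#

IV is built on scale degree 4, which is F# in both C# minor and its parallel. Stacking thirds in C# major on F# gives F#–A#–C#.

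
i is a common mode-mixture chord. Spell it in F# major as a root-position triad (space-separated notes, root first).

F# A C#

i is built on scale degree 1, which is F# in both F# major and its parallel. Stacking thirds in F# minor on F# gives F#–A–C#.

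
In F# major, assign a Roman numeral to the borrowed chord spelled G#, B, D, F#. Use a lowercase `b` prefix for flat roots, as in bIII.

The root G# is the diatonic 2nd degree of F# major; the borrowing shows in the chord quality. The diatonic chord on degree 2 would be G#m (ii), but G#–B–D–F# is the half-diminished-seventh chord from F# minor. As a borrowed chord it is labeled iiø7.

iiø7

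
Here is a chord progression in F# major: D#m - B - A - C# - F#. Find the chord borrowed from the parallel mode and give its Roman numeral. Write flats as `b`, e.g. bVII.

The diatonic triads in F# major are F#, G#m, A#m, B, C#, D#m, E#dim. D#m, B, C# and F# are all diatonic. But A (A–C#–E) is foreign: the diatonic iii on degree 3 is A#m, whereas A comes from F# minor. It is labeled bIII.

bIII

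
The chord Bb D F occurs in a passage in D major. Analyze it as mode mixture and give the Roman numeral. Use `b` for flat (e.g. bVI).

In D major scale degree 6 is B; Bb is its lowered form, from D minor. Diatonically D major has Bm (vi) on that degree; Bb–D–F is instead the major chord native to D minor, so it takes the label bVI.

bVI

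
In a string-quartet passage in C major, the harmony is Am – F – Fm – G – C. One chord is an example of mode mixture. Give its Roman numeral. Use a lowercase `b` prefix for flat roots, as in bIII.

iv

In C major the diatonic chords are C, Dm, Em, F, G, Am, Bdim. Am, F, G and C are all diatonic. Fm (F–Ab–C) is not: scale degree 4 in C major carries F (IV). In C minor the chord on that degree is Fm, so here it functions as iv, borrowed from the parallel minor.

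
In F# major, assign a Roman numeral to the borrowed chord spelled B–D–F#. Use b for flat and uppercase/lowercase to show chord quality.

iv

B is scale degree 4 in F# major. B–D–F# is a minor chord — the form found in F# minor, not the diatonic IV (B). Borrowed into F# major it is written iv.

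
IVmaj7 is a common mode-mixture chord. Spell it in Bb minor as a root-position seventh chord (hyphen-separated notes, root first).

Eb-G-Bb-D

The root, Eb, is scale degree 4 — the same note in Bb minor and Bb major; only the chord quality changes. Building the major-seventh chord from the parallel major on Eb: Eb–G–Bb–D.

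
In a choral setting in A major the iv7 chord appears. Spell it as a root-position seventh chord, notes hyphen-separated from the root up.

D-F-A-C

iv7 is built on scale degree 4, which is D in both A major and its parallel. Building the minor-seventh chord from the parallel minor on D: D–F–A–C.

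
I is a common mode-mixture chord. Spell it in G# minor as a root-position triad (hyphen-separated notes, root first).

G#-B#-D#

I is built on scale degree 1, which is G# in both G# minor and its parallel. Building the major chord from the parallel major on G#: G#–B#–D#.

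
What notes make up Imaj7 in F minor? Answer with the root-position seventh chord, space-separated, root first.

Imaj7 is built on scale degree 1, which is F in both F minor and its parallel. Stacking thirds in F major on F gives F–A–C–E.

F A C E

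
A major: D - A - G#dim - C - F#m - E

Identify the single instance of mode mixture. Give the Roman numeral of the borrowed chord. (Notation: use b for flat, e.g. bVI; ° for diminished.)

bIII

In A major the diatonic chords are A, Bm, C#m, D, E, F#m, G#dim. Of the given chords, D, A, G#dim, F#m and E are diatonic. But C (C–E–G) is foreign: the diatonic iii on degree 3 is C#m, whereas C comes from A minor. It is labeled bIII.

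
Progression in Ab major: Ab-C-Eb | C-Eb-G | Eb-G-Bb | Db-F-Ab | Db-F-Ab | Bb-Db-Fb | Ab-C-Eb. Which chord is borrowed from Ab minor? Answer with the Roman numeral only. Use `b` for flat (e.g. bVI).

ii°

Ab major has the diatonic set Ab, Bbm, Cm, Db, Eb, Fm, Gdim. Ab–C–Eb = Ab, C–Eb–G = Cm, Eb–G–Bb = Eb and Db–F–Ab = Db all belong to that set. Bb–Db–Fb doesn't fit — on degree 2 Ab major would have Bbm (ii). Bbdim is the degree-2 chord of Ab minor, so it is the borrowed ii°.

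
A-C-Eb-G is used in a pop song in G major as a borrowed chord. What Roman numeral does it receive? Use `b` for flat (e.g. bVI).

iiø7

The root A is the diatonic 2nd degree of G major; the borrowing shows in the chord quality. A–C–Eb–G is a half-diminished-seventh chord — the form found in G minor, not the diatonic ii (Am). Borrowed into G major it is written iiø7.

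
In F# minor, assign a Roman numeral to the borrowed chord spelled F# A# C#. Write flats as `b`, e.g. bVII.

I

The root F# is the diatonic 1st degree of F# minor; the borrowing shows in the chord quality. The diatonic chord on degree 1 would be F#m (i), but F#–A#–C# is the major chord from F# major. As a borrowed chord it is labeled I.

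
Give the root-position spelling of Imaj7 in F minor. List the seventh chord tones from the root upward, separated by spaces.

Imaj7 is built on scale degree 1, which is F in both F minor and its parallel. Stacking thirds in F major on F gives F–A–C–E.

F A C E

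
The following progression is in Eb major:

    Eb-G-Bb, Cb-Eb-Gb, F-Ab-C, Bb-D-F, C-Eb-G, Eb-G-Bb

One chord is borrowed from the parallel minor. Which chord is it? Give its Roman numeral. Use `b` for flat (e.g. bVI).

bVI

The diatonic triads in Eb major are Eb, Fm, Gm, Ab, Bb, Cm, Ddim. Of the given chords, Eb–G–Bb = Eb, F–Ab–C = Fm, Bb–D–F = Bb and C–Eb–G = Cm are diatonic. Cb–Eb–Gb is not: scale degree 6 in Eb major carries Cm (vi). In Eb minor the chord on that degree is Cb, so here it functions as bVI, borrowed from the parallel minor.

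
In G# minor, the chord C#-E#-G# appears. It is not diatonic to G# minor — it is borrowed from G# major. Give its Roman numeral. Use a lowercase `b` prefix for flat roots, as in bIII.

IV

The root C# is the diatonic 4th degree of G# minor; the borrowing shows in the chord quality. C#–E#–G# is a major chord — the form found in G# major, not the diatonic iv (C#m). Borrowed into G# minor it is written IV.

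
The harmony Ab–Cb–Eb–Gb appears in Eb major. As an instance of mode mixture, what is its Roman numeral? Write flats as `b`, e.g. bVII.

Ab is scale degree 4 in Eb major. Diatonically Eb major has Ab (IV) on that degree; Ab–Cb–Eb–Gb is instead the minor-seventh chord native to Eb minor, so it takes the label iv7.

iv7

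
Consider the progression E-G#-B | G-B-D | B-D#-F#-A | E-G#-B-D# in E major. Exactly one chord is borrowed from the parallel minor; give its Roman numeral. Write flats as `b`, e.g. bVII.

In E major the diatonic chords are E, F#m, G#m, A, B, C#m, D#dim. Of the given chords, E–G#–B = E, B–D#–F#–A = B7 and E–G#–B–D# = Emaj7 are diatonic. But G–B–D is foreign: the diatonic iii on degree 3 is G#m, whereas G comes from E minor. It is labeled bIII.

bIII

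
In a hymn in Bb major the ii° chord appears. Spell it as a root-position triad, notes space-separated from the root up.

The root, C, is scale degree 2 — the same note in Bb major and Bb minor; only the chord quality changes. In Bb minor the chord on C is C–Eb–Gb.

C Eb Gb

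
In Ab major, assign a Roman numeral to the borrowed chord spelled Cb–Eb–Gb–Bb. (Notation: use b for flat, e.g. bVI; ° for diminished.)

Cb is the lowered form of scale degree 3 in Ab major (the diatonic degree 3 is C). Diatonically Ab major has Cm (iii) on that degree; Cb–Eb–Gb–Bb is instead the major-seventh chord native to Ab minor, so it takes the label bIIImaj7.

bIIImaj7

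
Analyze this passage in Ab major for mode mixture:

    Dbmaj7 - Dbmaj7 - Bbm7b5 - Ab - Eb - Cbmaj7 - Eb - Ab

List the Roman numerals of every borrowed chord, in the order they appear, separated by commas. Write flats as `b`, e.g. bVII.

The diatonic triads in Ab major are Ab, Bbm, Cm, Db, Eb, Fm, Gdim. Dbmaj7, Ab and Eb are all diatonic. But Bbm7b5 (Bb–Db–Fb–Ab) is foreign: the diatonic ii on degree 2 is Bbm, whereas Bbm7b5 comes from Ab minor. It is labeled iiø7. Cbmaj7 (Cb–Eb–Gb–Bb) doesn't fit — on degree 3 Ab major would have Cm (iii). Cbmaj7 is the degree-3 chord of Ab minor, so it is the borrowed bIIImaj7.

iiø7, bIIImaj7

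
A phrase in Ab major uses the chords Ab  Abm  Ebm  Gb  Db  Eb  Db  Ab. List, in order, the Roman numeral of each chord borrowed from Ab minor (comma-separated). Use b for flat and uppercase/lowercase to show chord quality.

i, v, bVII

Ab major has the diatonic set Ab, Bbm, Cm, Db, Eb, Fm, Gdim. Ab, Db and Eb all belong to that set. Abm (Ab–Cb–Eb) is not: scale degree 1 in Ab major carries Ab (I). In Ab minor the chord on that degree is Abm, so here it functions as i, borrowed from the parallel minor. Ebm (Eb–Gb–Bb) is not: scale degree 5 in Ab major carries Eb (V). In Ab minor the chord on that degree is Ebm, so here it functions as v, borrowed from the parallel minor. But Gb (Gb–Bb–Db) is foreign: the diatonic vii° on degree 7 is Gdim, whereas Gb comes from Ab minor. It is labeled bVII.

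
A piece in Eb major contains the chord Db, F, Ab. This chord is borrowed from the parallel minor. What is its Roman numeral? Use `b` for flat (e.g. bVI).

In Eb major scale degree 7 is D; Db is its lowered form, from Eb minor. The diatonic chord on degree 7 would be Ddim (vii°), but Db–F–Ab is the major chord from Eb minor. As a borrowed chord it is labeled bVII.

bVII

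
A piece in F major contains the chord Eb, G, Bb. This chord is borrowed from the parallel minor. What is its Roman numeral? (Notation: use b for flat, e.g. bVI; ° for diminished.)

bVII

The root Eb is the lowered 7th scale degree — diatonically F major has E there. The diatonic chord on degree 7 would be Edim (vii°), but Eb–G–Bb is the major chord from F minor. As a borrowed chord it is labeled bVII.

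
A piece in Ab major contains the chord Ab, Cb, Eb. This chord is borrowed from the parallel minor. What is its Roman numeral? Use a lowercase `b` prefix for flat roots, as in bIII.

The root Ab is the diatonic 1st degree of Ab major; the borrowing shows in the chord quality. Ab–Cb–Eb is a minor chord — the form found in Ab minor, not the diatonic I (Ab). Borrowed into Ab major it is written i.

i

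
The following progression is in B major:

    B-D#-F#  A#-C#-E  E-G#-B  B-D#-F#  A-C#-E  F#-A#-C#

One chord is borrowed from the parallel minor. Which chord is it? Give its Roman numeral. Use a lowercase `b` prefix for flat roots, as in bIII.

bVII

The diatonic triads in B major are B, C#m, D#m, E, F#, G#m, A#dim. Of the given chords, B–D#–F# = B, A#–C#–E = A#dim, E–G#–B = E and F#–A#–C# = F# are diatonic. But A–C#–E is foreign: the diatonic vii° on degree 7 is A#dim, whereas A comes from B minor. It is labeled bVII.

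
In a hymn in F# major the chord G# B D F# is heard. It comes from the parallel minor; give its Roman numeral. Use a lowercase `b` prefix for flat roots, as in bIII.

The root G# is the diatonic 2nd degree of F# major; the borrowing shows in the chord quality. The diatonic chord on degree 2 would be G#m (ii), but G#–B–D–F# is the half-diminished-seventh chord from F# minor. As a borrowed chord it is labeled iiø7.

iiø7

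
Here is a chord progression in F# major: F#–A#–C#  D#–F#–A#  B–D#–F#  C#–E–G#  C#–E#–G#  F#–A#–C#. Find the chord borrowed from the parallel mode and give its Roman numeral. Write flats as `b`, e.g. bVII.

v

The diatonic triads in F# major are F#, G#m, A#m, B, C#, D#m, E#dim. Of the given chords, F#–A#–C# = F#, D#–F#–A# = D#m, B–D#–F# = B and C#–E#–G# = C# are diatonic. C#–E–G# is not: scale degree 5 in F# major carries C# (V). In F# minor the chord on that degree is C#m, so here it functions as v, borrowed from the parallel minor.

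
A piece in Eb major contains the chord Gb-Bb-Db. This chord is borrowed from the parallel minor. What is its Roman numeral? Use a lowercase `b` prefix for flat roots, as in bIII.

Gb is the lowered form of scale degree 3 in Eb major (the diatonic degree 3 is G). Diatonically Eb major has Gm (iii) on that degree; Gb–Bb–Db is instead the major chord native to Eb minor, so it takes the label bIII.

bIII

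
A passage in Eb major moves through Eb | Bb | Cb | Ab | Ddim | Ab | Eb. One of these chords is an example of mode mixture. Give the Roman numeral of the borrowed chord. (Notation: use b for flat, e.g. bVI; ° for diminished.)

bVI

Eb major has the diatonic set Eb, Fm, Gm, Ab, Bb, Cm, Ddim. Eb, Bb, Ab and Ddim all belong to that set. Cb (Cb–Eb–Gb) is not: scale degree 6 in Eb major carries Cm (vi). In Eb minor the chord on that degree is Cb, so here it functions as bVI, borrowed from the parallel minor.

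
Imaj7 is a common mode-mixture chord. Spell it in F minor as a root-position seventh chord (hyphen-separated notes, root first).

F-A-C-E

Imaj7 is built on scale degree 1, which is F in both F minor and its parallel. Stacking thirds in F major on F gives F–A–C–E.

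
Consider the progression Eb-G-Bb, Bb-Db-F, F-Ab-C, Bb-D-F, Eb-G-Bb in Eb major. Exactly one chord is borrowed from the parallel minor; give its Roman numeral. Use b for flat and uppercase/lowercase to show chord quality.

v

In Eb major the diatonic chords are Eb, Fm, Gm, Ab, Bb, Cm, Ddim. Of the given chords, Eb–G–Bb = Eb, F–Ab–C = Fm and Bb–D–F = Bb are diatonic. Bb–Db–F doesn't fit — on degree 5 Eb major would have Bb (V). Bbm is the degree-5 chord of Eb minor, so it is the borrowed v.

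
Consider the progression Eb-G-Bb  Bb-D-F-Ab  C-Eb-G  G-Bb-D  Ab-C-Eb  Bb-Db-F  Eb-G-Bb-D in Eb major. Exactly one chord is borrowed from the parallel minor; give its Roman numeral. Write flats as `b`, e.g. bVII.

v

In Eb major the diatonic chords are Eb, Fm, Gm, Ab, Bb, Cm, Ddim. Of the given chords, Eb–G–Bb = Eb, Bb–D–F–Ab = Bb7, C–Eb–G = Cm, G–Bb–D = Gm, Ab–C–Eb = Ab and Eb–G–Bb–D = Ebmaj7 are diatonic. Bb–Db–F is not: scale degree 5 in Eb major carries Bb (V). In Eb minor the chord on that degree is Bbm, so here it functions as v, borrowed from the parallel minor.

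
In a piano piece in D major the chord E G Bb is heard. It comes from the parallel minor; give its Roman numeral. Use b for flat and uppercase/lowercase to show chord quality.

E is scale degree 2 in D major. The diatonic chord on degree 2 would be Em (ii), but E–G–Bb is the diminished chord from D minor. As a borrowed chord it is labeled ii°.

ii°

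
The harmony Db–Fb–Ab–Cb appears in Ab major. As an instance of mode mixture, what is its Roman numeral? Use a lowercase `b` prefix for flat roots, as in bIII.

Db is scale degree 4 in Ab major. Diatonically Ab major has Db (IV) on that degree; Db–Fb–Ab–Cb is instead the minor-seventh chord native to Ab minor, so it takes the label iv7.

iv7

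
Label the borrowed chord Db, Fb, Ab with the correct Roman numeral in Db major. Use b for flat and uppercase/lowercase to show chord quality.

Db is scale degree 1 in Db major. Db–Fb–Ab is a minor chord — the form found in Db minor, not the diatonic I (Db). Borrowed into Db major it is written i.

i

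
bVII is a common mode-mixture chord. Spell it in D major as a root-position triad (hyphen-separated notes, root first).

C-E-G

bVII is built on the lowered scale degree 7. In D major degree 7 is C#; lowered it becomes C. In D minor the chord on C is C–E–G.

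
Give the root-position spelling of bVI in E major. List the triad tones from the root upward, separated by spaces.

C E G

bVI is built on the lowered scale degree 6. In E major degree 6 is C#; lowered it becomes C. Stacking thirds in E minor on C gives C–E–G.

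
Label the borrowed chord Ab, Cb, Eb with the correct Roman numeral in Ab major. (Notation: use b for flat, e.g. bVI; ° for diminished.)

i

Ab is scale degree 1 in Ab major. Diatonically Ab major has Ab (I) on that degree; Ab–Cb–Eb is instead the minor chord native to Ab minor, so it takes the label i.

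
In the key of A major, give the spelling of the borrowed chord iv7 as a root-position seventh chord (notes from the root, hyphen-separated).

D-F-A-C

iv7 is built on scale degree 4, which is D in both A major and its parallel. Building the minor-seventh chord from the parallel minor on D: D–F–A–C.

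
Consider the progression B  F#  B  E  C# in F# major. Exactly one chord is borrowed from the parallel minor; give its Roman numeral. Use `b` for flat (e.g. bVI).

In F# major the diatonic chords are F#, G#m, A#m, B, C#, D#m, E#dim. Of the given chords, B, F# and C# are diatonic. E (E–G#–B) is not: scale degree 7 in F# major carries E#dim (vii°). In F# minor the chord on that degree is E, so here it functions as bVII, borrowed from the parallel minor.

bVII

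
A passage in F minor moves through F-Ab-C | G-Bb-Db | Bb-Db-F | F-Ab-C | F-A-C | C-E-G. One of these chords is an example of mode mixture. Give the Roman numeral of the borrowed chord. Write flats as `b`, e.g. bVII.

In F minor (with V from harmonic minor) the diatonic chords are Fm, Gdim, Ab, Bbm, C, Db, Eb. Of the given chords, F–Ab–C = Fm, G–Bb–Db = Gdim, Bb–Db–F = Bbm and C–E–G = C are diatonic. But F–A–C is foreign: the diatonic i on degree 1 is Fm, whereas F comes from F major. It is labeled I.

I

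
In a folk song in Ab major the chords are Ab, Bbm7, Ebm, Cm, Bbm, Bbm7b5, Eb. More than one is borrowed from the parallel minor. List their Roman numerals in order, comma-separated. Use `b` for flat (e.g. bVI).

Ab major has the diatonic set Ab, Bbm, Cm, Db, Eb, Fm, Gdim. Ab, Bbm7, Cm, Bbm and Eb are all diatonic. But Ebm (Eb–Gb–Bb) is foreign: the diatonic V on degree 5 is Eb, whereas Ebm comes from Ab minor. It is labeled v. Bbm7b5 (Bb–Db–Fb–Ab) is not: scale degree 2 in Ab major carries Bbm (ii). In Ab minor the chord on that degree is Bbm7b5, so here it functions as iiø7, borrowed from the parallel minor.

v, iiø7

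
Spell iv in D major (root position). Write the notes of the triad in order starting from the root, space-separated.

G Bb D

The root, G, is scale degree 4 — the same note in D major and D minor; only the chord quality changes. Building the minor chord from the parallel minor on G: G–Bb–D.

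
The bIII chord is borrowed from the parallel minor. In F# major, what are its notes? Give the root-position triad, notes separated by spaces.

A C# E

The root of bIII is the lowered 3rd degree: A# becomes A. Stacking thirds in F# minor on A gives A–C#–E.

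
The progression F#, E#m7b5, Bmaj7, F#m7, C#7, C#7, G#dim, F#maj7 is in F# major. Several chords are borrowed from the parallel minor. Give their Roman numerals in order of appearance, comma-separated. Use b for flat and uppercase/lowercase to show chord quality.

In F# major the diatonic chords are F#, G#m, A#m, B, C#, D#m, E#dim. Of the given chords, F#, E#m7b5, Bmaj7, C#7 and F#maj7 are diatonic. F#m7 (F#–A–C#–E) doesn't fit — on degree 1 F# major would have F# (I). F#m7 is the degree-1 chord of F# minor, so it is the borrowed i7. G#dim (G#–B–D) is not: scale degree 2 in F# major carries G#m (ii). In F# minor the chord on that degree is G#dim, so here it functions as ii°, borrowed from the parallel minor.

i7, ii°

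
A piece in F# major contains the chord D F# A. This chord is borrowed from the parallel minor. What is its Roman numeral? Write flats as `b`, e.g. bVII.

D is the lowered form of scale degree 6 in F# major (the diatonic degree 6 is D#). The diatonic chord on degree 6 would be D#m (vi), but D–F#–A is the major chord from F# minor. As a borrowed chord it is labeled bVI.

bVI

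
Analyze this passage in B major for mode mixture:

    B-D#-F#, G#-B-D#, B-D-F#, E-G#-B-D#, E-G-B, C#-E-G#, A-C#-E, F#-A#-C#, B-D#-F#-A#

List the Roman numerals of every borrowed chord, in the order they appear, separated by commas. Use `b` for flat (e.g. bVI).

In B major the diatonic chords are B, C#m, D#m, E, F#, G#m, A#dim. B–D#–F# = B, G#–B–D# = G#m, E–G#–B–D# = Emaj7, C#–E–G# = C#m, F#–A#–C# = F# and B–D#–F#–A# = Bmaj7 all belong to that set. B–D–F# is not: scale degree 1 in B major carries B (I). In B minor the chord on that degree is Bm, so here it functions as i, borrowed from the parallel minor. E–G–B doesn't fit — on degree 4 B major would have E (IV). Em is the degree-4 chord of B minor, so it is the borrowed iv. But A–C#–E is foreign: the diatonic vii° on degree 7 is A#dim, whereas A comes from B minor. It is labeled bVII.

i, iv, bVII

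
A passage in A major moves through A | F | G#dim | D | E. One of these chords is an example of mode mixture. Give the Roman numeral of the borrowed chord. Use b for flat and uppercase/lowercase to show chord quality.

bVI

A major has the diatonic set A, Bm, C#m, D, E, F#m, G#dim. A, G#dim, D and E are all diatonic. F (F–A–C) doesn't fit — on degree 6 A major would have F#m (vi). F is the degree-6 chord of A minor, so it is the borrowed bVI.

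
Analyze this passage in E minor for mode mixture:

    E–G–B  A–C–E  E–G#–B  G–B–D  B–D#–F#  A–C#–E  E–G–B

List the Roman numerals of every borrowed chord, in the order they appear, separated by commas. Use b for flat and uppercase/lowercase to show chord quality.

I, IV

E minor has the diatonic set Em, F#dim, G, Am, B, C, D (with V from harmonic minor). Of the given chords, E–G–B = Em, A–C–E = Am, G–B–D = G and B–D#–F# = B are diatonic. But E–G#–B is foreign: the diatonic i on degree 1 is Em, whereas E comes from E major. It is labeled I. A–C#–E is not: scale degree 4 in E minor carries Am (iv). In E major the chord on that degree is A, so here it functions as IV, borrowed from the parallel major.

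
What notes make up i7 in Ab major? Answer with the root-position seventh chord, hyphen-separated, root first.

Ab-Cb-Eb-Gb

i7 is built on scale degree 1, which is Ab in both Ab major and its parallel. In Ab minor the chord on Ab is Ab–Cb–Eb–Gb.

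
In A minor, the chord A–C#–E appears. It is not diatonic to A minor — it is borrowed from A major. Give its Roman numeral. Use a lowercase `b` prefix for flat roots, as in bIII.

I

A is scale degree 1 in A minor. A–C#–E is a major chord — the form found in A major, not the diatonic i (Am). Borrowed into A minor it is written I.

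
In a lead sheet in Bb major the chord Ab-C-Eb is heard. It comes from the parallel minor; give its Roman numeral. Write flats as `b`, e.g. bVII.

Ab is the lowered form of scale degree 7 in Bb major (the diatonic degree 7 is A). Ab–C–Eb is a major chord — the form found in Bb minor, not the diatonic vii° (Adim). Borrowed into Bb major it is written bVII.

bVII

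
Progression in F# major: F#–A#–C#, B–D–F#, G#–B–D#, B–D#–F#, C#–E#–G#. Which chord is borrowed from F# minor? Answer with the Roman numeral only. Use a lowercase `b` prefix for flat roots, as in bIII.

iv

The diatonic triads in F# major are F#, G#m, A#m, B, C#, D#m, E#dim. F#–A#–C# = F#, G#–B–D# = G#m, B–D#–F# = B and C#–E#–G# = C# are all diatonic. But B–D–F# is foreign: the diatonic IV on degree 4 is B, whereas Bm comes from F# minor. It is labeled iv.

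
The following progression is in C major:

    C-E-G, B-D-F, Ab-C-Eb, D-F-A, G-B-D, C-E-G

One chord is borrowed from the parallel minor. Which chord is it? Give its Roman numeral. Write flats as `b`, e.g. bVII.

The diatonic triads in C major are C, Dm, Em, F, G, Am, Bdim. C–E–G = C, B–D–F = Bdim, D–F–A = Dm and G–B–D = G are all diatonic. Ab–C–Eb doesn't fit — on degree 6 C major would have Am (vi). Ab is the degree-6 chord of C minor, so it is the borrowed bVI.

bVI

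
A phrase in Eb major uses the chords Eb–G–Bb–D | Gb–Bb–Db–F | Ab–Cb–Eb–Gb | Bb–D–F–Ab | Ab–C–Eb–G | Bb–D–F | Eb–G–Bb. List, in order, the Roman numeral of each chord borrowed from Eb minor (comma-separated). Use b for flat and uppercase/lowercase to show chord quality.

bIIImaj7, iv7

The diatonic triads in Eb major are Eb, Fm, Gm, Ab, Bb, Cm, Ddim. Of the given chords, Eb–G–Bb–D = Ebmaj7, Bb–D–F–Ab = Bb7, Ab–C–Eb–G = Abmaj7, Bb–D–F = Bb and Eb–G–Bb = Eb are diatonic. Gb–Bb–Db–F is not: scale degree 3 in Eb major carries Gm (iii). In Eb minor the chord on that degree is Gbmaj7, so here it functions as bIIImaj7, borrowed from the parallel minor. Ab–Cb–Eb–Gb is not: scale degree 4 in Eb major carries Ab (IV). In Eb minor the chord on that degree is Abm7, so here it functions as iv7, borrowed from the parallel minor.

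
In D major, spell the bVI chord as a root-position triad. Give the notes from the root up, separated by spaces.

The root of bVI is the lowered 6th degree: B becomes Bb. Stacking thirds in D minor on Bb gives Bb–D–F.

Bb D F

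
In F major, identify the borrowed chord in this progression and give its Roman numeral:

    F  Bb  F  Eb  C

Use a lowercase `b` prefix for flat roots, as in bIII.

bVII

F major has the diatonic set F, Gm, Am, Bb, C, Dm, Edim. Of the given chords, F, Bb and C are diatonic. But Eb (Eb–G–Bb) is foreign: the diatonic vii° on degree 7 is Edim, whereas Eb comes from F minor. It is labeled bVII.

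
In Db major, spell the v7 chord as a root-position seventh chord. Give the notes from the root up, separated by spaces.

The root, Ab, is scale degree 5 — the same note in Db major and Db minor; only the chord quality changes. Stacking thirds in Db minor on Ab gives Ab–Cb–Eb–Gb.

Ab Cb Eb Gb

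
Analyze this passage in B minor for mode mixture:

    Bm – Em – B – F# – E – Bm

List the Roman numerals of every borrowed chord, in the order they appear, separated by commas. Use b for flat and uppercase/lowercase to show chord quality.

I, IV

B minor has the diatonic set Bm, C#dim, D, Em, F#, G, A (with V from harmonic minor). Bm, Em and F# are all diatonic. B (B–D#–F#) is not: scale degree 1 in B minor carries Bm (i). In B major the chord on that degree is B, so here it functions as I, borrowed from the parallel major. E (E–G#–B) is not: scale degree 4 in B minor carries Em (iv). In B major the chord on that degree is E, so here it functions as IV, borrowed from the parallel major.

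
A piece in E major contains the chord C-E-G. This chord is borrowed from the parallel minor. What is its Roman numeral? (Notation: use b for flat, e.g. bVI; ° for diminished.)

C is the lowered form of scale degree 6 in E major (the diatonic degree 6 is C#). The diatonic chord on degree 6 would be C#m (vi), but C–E–G is the major chord from E minor. As a borrowed chord it is labeled bVI.

bVI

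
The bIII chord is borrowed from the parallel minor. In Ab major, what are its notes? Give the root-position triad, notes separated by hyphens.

The root of bIII is the lowered 3rd degree: C becomes Cb. Building the major chord from the parallel minor on Cb: Cb–Eb–Gb.

Cb-Eb-Gb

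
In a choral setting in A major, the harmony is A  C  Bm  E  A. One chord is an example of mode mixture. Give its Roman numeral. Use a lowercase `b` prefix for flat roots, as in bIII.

bIII

The diatonic triads in A major are A, Bm, C#m, D, E, F#m, G#dim. A, Bm and E all belong to that set. C (C–E–G) is not: scale degree 3 in A major carries C#m (iii). In A minor the chord on that degree is C, so here it functions as bIII, borrowed from the parallel minor.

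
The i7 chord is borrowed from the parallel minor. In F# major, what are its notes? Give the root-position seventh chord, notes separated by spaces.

The root, F#, is scale degree 1 — the same note in F# major and F# minor; only the chord quality changes. Stacking thirds in F# minor on F# gives F#–A–C#–E.

F# A C# E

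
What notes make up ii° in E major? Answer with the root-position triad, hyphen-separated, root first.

The root, F#, is scale degree 2 — the same note in E major and E minor; only the chord quality changes. Stacking thirds in E minor on F# gives F#–A–C.

F#-A-C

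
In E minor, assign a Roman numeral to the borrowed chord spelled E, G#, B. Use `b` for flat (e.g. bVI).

E is scale degree 1 in E minor. The diatonic chord on degree 1 would be Em (i), but E–G#–B is the major chord from E major. As a borrowed chord it is labeled I.

I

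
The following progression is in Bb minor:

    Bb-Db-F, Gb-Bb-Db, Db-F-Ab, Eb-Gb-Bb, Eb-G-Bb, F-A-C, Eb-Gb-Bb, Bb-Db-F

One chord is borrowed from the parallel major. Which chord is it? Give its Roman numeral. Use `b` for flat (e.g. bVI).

IV

Bb minor has the diatonic set Bbm, Cdim, Db, Ebm, F, Gb, Ab (with V from harmonic minor). Of the given chords, Bb–Db–F = Bbm, Gb–Bb–Db = Gb, Db–F–Ab = Db, Eb–Gb–Bb = Ebm and F–A–C = F are diatonic. Eb–G–Bb is not: scale degree 4 in Bb minor carries Ebm (iv). In Bb major the chord on that degree is Eb, so here it functions as IV, borrowed from the parallel major.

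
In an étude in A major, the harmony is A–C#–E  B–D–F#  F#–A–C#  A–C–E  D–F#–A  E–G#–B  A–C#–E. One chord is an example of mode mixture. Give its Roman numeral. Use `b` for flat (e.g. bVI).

i

A major has the diatonic set A, Bm, C#m, D, E, F#m, G#dim. Of the given chords, A–C#–E = A, B–D–F# = Bm, F#–A–C# = F#m, D–F#–A = D and E–G#–B = E are diatonic. But A–C–E is foreign: the diatonic I on degree 1 is A, whereas Am comes from A minor. It is labeled i.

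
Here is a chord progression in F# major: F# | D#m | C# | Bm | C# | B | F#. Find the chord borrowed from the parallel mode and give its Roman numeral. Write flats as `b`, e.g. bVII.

The diatonic triads in F# major are F#, G#m, A#m, B, C#, D#m, E#dim. F#, D#m, C# and B are all diatonic. Bm (B–D–F#) doesn't fit — on degree 4 F# major would have B (IV). Bm is the degree-4 chord of F# minor, so it is the borrowed iv.

iv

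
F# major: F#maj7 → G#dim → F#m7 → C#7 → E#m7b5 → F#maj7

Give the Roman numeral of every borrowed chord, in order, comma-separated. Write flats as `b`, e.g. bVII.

The diatonic triads in F# major are F#, G#m, A#m, B, C#, D#m, E#dim. F#maj7, C#7 and E#m7b5 are all diatonic. G#dim (G#–B–D) doesn't fit — on degree 2 F# major would have G#m (ii). G#dim is the degree-2 chord of F# minor, so it is the borrowed ii°. But F#m7 (F#–A–C#–E) is foreign: the diatonic I on degree 1 is F#, whereas F#m7 comes from F# minor. It is labeled i7.

ii°, i7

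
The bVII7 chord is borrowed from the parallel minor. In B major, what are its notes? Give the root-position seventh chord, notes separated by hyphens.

Scale degree 7 in B major is A#. bVII7 uses the lowered form, A, taken from B minor. In B minor the chord on A is A–C#–E–G.

A-C#-E-G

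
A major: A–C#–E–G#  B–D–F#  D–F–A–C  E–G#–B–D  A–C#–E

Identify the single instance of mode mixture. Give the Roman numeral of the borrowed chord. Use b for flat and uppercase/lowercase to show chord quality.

In A major the diatonic chords are A, Bm, C#m, D, E, F#m, G#dim. Of the given chords, A–C#–E–G# = Amaj7, B–D–F# = Bm, E–G#–B–D = E7 and A–C#–E = A are diatonic. But D–F–A–C is foreign: the diatonic IV on degree 4 is D, whereas Dm7 comes from A minor. It is labeled iv7.

iv7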